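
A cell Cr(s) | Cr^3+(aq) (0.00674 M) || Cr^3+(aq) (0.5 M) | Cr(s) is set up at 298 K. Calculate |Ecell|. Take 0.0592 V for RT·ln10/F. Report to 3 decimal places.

For a concentration cell E°cell = 0, since both electrodes use the same couple.
The compartment with the higher Cr^3+(aq) concentration (0.5 M) acts as the cathode; ions are reduced there and produced at the dilute (0.00674 M) anode.
With n = 3, Ecell = −(0.0592/3)·log([dilute]/[conc]) = −(0.0592/3)·log(0.00674/0.5) = +0.037 V.

0.037 V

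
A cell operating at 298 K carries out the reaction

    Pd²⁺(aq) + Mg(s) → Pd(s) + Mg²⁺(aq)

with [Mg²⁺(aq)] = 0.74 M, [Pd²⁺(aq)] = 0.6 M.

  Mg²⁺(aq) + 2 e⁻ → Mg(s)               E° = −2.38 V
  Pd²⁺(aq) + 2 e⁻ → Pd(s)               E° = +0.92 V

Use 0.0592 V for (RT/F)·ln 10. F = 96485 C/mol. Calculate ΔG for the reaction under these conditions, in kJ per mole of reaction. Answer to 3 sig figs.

−636 kJ/mol

With Pd²⁺/Pd reduced at the cathode, E°cell = +0.92 − (−2.38) = +3.30 V and n = 2.
The reaction quotient is [Mg²⁺(aq)] / [Pd²⁺(aq)] = 1.23; by Nernst, E = +3.30 − (0.0592/2)(0.091) = +3.2973 V.
Finally ΔG = −nFE = −(2)(96485 C/mol)(+3.2973 V) = −636 kJ/mol.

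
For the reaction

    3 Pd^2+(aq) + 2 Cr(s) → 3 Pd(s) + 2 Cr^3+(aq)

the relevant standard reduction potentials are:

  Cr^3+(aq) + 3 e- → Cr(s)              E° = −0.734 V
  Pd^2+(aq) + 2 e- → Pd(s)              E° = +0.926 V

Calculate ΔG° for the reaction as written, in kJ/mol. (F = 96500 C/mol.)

−961 kJ/mol

In the reaction as written Pd^2+(aq) is reduced, so the Pd²⁺/Pd couple is the cathode and Cr³⁺/Cr is the anode.
E°cell = +0.926 − (−0.734) = +1.660 V; balancing electrons gives n = 6.
ΔG° = −nFE°cell = −(6)(96500)(+1.660) J/mol = −961 kJ/mol.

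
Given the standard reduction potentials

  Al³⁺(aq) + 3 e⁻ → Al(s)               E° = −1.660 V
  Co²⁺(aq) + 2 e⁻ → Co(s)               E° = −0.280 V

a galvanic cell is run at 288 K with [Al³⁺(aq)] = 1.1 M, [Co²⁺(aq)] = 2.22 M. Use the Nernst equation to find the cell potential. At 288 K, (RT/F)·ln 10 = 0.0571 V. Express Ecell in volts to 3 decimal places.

The Co²⁺/Co couple has the more positive E°, so it is the cathode; Al³⁺/Al is the anode.
E°cell = E°cat − E°an = −0.280 − (−1.660) = +1.380 V; n = 6.
The balanced reaction is 3 Co²⁺(aq) + 2 Al(s) → 3 Co(s) + 2 Al³⁺(aq), so Q = [Al³⁺(aq)]^2 / [Co²⁺(aq)]^3 = 0.111 and log Q = −0.956.
By the Nernst equation, E = +1.380 − (0.0571/6)·(−0.956) = +1.389 V.

+1.389 V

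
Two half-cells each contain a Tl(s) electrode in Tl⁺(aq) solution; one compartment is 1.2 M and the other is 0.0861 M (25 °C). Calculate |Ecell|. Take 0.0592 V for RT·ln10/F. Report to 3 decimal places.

For a concentration cell E°cell = 0, since both electrodes use the same couple.
The compartment with the higher Tl⁺(aq) concentration (1.2 M) acts as the cathode; ions are reduced there and produced at the dilute (0.0861 M) anode.
With n = 1, Ecell = −(0.0592/1)·log([dilute]/[conc]) = −(0.0592/1)·log(0.0861/1.2) = +0.068 V.

0.068 V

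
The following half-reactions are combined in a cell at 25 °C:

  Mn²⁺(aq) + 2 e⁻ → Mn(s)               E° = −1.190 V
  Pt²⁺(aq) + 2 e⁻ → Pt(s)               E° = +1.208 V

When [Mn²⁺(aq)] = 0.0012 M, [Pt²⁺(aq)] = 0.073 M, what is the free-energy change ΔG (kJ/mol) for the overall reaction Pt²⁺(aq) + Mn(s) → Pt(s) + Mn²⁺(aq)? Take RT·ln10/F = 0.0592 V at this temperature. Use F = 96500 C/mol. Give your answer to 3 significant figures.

−473 kJ/mol

The standard cell potential is +1.208 − (−1.190) = +2.398 V, with n = 2 electrons in the balanced equation.
The reaction quotient is [Mn²⁺(aq)] / [Pt²⁺(aq)] = 0.0164; by Nernst, E = +2.398 − (0.0592/2)(−1.784) = +2.4508 V.
ΔG = −nFE = −(2)(96500)(+2.4508) J/mol = −473 kJ/mol.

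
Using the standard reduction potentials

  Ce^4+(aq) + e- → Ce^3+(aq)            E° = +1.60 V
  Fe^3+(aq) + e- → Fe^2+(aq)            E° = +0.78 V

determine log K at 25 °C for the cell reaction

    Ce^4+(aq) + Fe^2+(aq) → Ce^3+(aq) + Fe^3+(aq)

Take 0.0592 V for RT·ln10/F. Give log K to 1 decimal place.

The Ce⁴⁺/Ce³⁺ couple is reduced (cathode); E°cell = +1.60 − (+0.78) = +0.82 V with n = 1.
At equilibrium E = 0, so log K = nE°cell / 0.0592 = (1)(+0.82) / 0.0592 = 13.9.

log K = 13.9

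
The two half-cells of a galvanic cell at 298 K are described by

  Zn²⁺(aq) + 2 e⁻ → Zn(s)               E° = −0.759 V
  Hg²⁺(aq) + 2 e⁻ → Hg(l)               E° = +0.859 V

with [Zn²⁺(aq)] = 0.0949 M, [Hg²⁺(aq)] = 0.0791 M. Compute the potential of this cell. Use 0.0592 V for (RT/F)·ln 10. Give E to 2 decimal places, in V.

+1.62 V

The Hg²⁺/Hg couple has the more positive E°, so it is the cathode; Zn²⁺/Zn is the anode.
The standard potential is +0.859 − (−0.759) = +1.618 V and the balanced reaction transfers n = 2 electrons.
Balancing gives Hg²⁺(aq) + Zn(s) → Hg(l) + Zn²⁺(aq); hence Q = [Zn²⁺(aq)] / [Hg²⁺(aq)] = 1.2 (log Q = 0.079).
E = E° − (0.0592/n)·log Q = +1.618 − (0.0592/2)(0.079) = +1.62 V.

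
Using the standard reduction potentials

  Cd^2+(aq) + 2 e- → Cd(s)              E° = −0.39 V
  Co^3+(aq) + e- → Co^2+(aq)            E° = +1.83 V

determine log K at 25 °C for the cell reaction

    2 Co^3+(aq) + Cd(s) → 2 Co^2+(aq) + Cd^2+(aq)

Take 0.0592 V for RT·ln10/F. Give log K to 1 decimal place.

log K = 75.0

The Co³⁺/Co²⁺ couple is reduced (cathode); E°cell = +1.83 − (−0.39) = +2.22 V with n = 2.
At equilibrium E = 0, so log K = nE°cell / 0.0592 = (2)(+2.22) / 0.0592 = 75.0.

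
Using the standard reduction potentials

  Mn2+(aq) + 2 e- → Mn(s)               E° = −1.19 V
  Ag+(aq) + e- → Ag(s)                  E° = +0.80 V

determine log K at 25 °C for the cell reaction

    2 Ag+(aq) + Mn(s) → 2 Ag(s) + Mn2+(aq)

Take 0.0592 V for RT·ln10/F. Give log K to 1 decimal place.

log K = 67.2

The Ag⁺/Ag couple is reduced (cathode); E°cell = +0.80 − (−1.19) = +1.99 V with n = 2.
At equilibrium E = 0, so log K = nE°cell / 0.0592 = (2)(+1.99) / 0.0592 = 67.2.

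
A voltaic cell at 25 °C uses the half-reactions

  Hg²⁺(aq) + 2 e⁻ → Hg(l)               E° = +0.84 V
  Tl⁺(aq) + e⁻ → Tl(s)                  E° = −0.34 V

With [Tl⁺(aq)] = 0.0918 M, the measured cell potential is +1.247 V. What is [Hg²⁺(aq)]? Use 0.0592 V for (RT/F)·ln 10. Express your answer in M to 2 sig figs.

1.5 M

Hg²⁺/Hg is the cathode (higher E°); E°cell = +0.84 − (−0.34) = +1.18 V with n = 2.
Since E = E° − (0.0592/n)·log Q, log Q = n(E° − E)/0.0592 = −2.264.
The balanced reaction is Hg²⁺(aq) + 2 Tl(s) → Hg(l) + 2 Tl⁺(aq), so Q = [Tl⁺(aq)]^2 / [Hg²⁺(aq)].
Solving for the unknown gives log [Hg²⁺(aq)] = 0.190, so [Hg²⁺(aq)] ≈ 1.5 M.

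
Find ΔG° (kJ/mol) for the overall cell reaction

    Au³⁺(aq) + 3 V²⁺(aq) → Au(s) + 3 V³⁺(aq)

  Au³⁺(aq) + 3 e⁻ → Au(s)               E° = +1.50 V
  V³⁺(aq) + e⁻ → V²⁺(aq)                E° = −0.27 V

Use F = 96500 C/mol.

In the reaction as written Au³⁺(aq) is reduced, so the Au³⁺/Au couple is the cathode and V³⁺/V²⁺ is the anode.
E°cell = +1.50 − (−0.27) = +1.77 V; balancing electrons gives n = 3.
ΔG° = −nFE°cell = −(3)(96500)(+1.77) J/mol = −512 kJ/mol.

−512 kJ/mol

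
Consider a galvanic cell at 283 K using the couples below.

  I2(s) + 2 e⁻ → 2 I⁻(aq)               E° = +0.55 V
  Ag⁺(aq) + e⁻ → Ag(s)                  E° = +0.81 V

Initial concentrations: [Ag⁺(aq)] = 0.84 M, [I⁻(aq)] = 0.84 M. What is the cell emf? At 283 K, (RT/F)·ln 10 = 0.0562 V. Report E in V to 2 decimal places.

+0.25 V

The Ag⁺/Ag couple has the more positive E°, so it is the cathode; I₂/I⁻ is the anode.
E°cell = +0.81 − (+0.55) = +0.26 V, with n = 2 electrons transferred.
For the overall reaction 2 Ag⁺(aq) + 2 I⁻(aq) → 2 Ag(s) + I2(s), Q = 1 / ([Ag⁺(aq)]^2·[I⁻(aq)]^2) = 2.01, giving log Q = 0.303.
Applying E = E° − (RT ln10/nF)·log Q gives +0.26 − (0.0562/2)(0.303) = +0.25 V.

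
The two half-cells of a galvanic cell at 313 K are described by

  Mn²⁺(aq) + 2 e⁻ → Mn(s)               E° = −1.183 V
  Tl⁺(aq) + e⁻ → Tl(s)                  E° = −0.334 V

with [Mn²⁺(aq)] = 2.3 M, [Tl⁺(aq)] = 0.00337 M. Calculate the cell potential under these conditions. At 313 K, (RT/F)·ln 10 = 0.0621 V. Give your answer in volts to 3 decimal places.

+0.684 V

Since E°(Tl⁺/Tl) > E°(Mn²⁺/Mn), Tl⁺/Tl serves as the cathode.
The standard potential is −0.334 − (−1.183) = +0.849 V and the balanced reaction transfers n = 2 electrons.
For the overall reaction 2 Tl⁺(aq) + Mn(s) → 2 Tl(s) + Mn²⁺(aq), Q = [Mn²⁺(aq)] / [Tl⁺(aq)]^2 = 2.03×10^5, giving log Q = 5.306.
E = E° − (0.0621/n)·log Q = +0.849 − (0.0621/2)(5.306) = +0.684 V.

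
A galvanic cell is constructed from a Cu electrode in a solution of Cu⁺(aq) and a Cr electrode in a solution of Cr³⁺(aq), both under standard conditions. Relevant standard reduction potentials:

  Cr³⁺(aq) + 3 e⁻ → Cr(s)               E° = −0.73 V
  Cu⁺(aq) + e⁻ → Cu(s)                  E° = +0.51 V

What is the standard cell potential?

Of the two couples in this cell, the one with the more positive reduction potential is reduced at the cathode: here that is Cu⁺/Cu (+0.51 V); Cr³⁺/Cr (−0.73 V) is the anode.
E°cell = E°(cathode) − E°(anode) = +0.51 − (−0.73) = +1.24 V.

+1.24 V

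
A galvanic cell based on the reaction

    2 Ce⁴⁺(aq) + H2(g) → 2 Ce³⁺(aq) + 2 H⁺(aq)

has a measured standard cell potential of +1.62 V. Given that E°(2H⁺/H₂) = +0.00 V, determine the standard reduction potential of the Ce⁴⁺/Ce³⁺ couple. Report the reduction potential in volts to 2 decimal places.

In the reaction as written the Ce⁴⁺/Ce³⁺ couple is reduced (cathode) and 2H⁺/H₂ is oxidized (anode), so E°cell = E°(Ce⁴⁺/Ce³⁺) − E°(2H⁺/H₂).
E°(Ce⁴⁺/Ce³⁺) = E°cell + E°(anode) = +1.62 + (+0.00) = +1.62 V.

+1.62 V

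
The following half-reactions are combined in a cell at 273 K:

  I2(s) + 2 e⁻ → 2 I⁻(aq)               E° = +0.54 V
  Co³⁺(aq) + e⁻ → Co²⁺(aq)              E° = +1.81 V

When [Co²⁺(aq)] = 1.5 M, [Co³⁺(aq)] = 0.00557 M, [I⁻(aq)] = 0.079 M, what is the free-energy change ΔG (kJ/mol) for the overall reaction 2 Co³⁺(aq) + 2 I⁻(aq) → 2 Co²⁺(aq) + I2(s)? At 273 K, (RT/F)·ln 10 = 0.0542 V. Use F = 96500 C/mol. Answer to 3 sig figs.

−208 kJ/mol

With Co³⁺/Co²⁺ reduced at the cathode, E°cell = +1.81 − (+0.54) = +1.27 V and n = 2.
Here Q = [Co²⁺(aq)]^2 / ([Co³⁺(aq)]^2·[I⁻(aq)]^2) = 1.16×10^7 (log Q = 7.065), giving E = +1.27 − (0.0542/2)·(7.065) = +1.0785 V.
ΔG = −nFE = −(2)(96500)(+1.0785) J/mol = −208 kJ/mol.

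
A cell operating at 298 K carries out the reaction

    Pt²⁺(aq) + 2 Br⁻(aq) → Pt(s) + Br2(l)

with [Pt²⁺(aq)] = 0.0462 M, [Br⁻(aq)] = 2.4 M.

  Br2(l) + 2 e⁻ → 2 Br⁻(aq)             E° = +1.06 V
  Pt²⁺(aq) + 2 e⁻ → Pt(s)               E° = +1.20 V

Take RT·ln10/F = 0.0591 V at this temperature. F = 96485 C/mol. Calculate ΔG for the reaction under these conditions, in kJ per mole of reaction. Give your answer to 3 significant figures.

−23.7 kJ/mol

With Pt²⁺/Pt reduced at the cathode, E°cell = +1.20 − (+1.06) = +0.14 V and n = 2.
Here Q = 1 / ([Pt²⁺(aq)]·[Br⁻(aq)]^2) = 3.76 (log Q = 0.575), giving E = +0.14 − (0.0591/2)·(0.575) = +0.1230 V.
Then ΔG = −nFE = −2 × 96485 × +0.1230 J/mol = −23.7 kJ/mol.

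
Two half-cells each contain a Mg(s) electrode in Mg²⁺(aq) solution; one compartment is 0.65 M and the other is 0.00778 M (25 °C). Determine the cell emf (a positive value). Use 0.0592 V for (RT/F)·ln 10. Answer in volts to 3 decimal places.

For a concentration cell E°cell = 0, since both electrodes use the same couple.
The compartment with the higher Mg²⁺(aq) concentration (0.65 M) acts as the cathode; ions are reduced there and produced at the dilute (0.00778 M) anode.
With n = 2, Ecell = −(0.0592/2)·log([dilute]/[conc]) = −(0.0592/2)·log(0.00778/0.65) = +0.057 V.

0.057 V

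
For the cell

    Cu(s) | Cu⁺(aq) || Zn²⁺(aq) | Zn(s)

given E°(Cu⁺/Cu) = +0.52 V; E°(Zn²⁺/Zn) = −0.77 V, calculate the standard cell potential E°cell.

By convention the left-hand electrode in cell notation is the anode (oxidation) and the right-hand electrode is the cathode (reduction).
E°cell = E°(right) − E°(left) = −0.77 − (+0.52) = −1.29 V.
The negative sign shows that, as written, the cell would require an external voltage to drive the reaction.

−1.29 V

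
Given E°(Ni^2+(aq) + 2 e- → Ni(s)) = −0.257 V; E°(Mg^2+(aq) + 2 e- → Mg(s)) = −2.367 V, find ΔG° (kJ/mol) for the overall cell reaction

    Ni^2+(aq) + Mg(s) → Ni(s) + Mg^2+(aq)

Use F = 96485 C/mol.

−407 kJ/mol

In the reaction as written Ni^2+(aq) is reduced, so the Ni²⁺/Ni couple is the cathode and Mg²⁺/Mg is the anode.
E°cell = −0.257 − (−2.367) = +2.110 V; balancing electrons gives n = 2.
ΔG° = −nFE°cell = −(2)(96485)(+2.110) J/mol = −407 kJ/mol.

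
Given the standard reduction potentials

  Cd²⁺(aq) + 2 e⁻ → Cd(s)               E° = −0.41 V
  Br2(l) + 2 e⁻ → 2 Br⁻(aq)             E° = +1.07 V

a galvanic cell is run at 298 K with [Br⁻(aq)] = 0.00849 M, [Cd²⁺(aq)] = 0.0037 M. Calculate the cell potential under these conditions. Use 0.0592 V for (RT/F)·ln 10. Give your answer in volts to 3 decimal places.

+1.675 V

Br₂/Br⁻ is reduced (cathode, E° = +1.07 V) and Cd²⁺/Cd is oxidized (anode).
The standard potential is +1.07 − (−0.41) = +1.48 V and the balanced reaction transfers n = 2 electrons.
Balancing gives Br2(l) + Cd(s) → 2 Br⁻(aq) + Cd²⁺(aq); hence Q = [Br⁻(aq)]^2·[Cd²⁺(aq)] = 2.67×10^−7 (log Q = −6.574).
By the Nernst equation, E = +1.48 − (0.0592/2)·(−6.574) = +1.675 V.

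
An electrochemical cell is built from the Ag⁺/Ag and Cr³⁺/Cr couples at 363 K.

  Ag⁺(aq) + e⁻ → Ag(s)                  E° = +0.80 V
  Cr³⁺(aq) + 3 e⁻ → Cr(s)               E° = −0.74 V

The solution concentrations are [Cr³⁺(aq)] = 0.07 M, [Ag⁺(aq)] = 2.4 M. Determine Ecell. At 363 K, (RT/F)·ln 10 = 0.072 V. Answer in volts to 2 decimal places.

Since E°(Ag⁺/Ag) > E°(Cr³⁺/Cr), Ag⁺/Ag serves as the cathode.
E°cell = E°cat − E°an = +0.80 − (−0.74) = +1.54 V; n = 3.
For the overall reaction 3 Ag⁺(aq) + Cr(s) → 3 Ag(s) + Cr³⁺(aq), Q = [Cr³⁺(aq)] / [Ag⁺(aq)]^3 = 0.00506, giving log Q = −2.296.
Applying E = E° − (RT ln10/nF)·log Q gives +1.54 − (0.072/3)(−2.296) = +1.60 V.

+1.60 V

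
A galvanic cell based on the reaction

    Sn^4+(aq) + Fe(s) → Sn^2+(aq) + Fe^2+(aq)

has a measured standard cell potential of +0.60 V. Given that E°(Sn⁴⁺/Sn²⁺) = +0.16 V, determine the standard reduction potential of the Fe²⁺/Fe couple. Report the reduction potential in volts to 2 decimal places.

−0.44 V

In the reaction as written the Sn⁴⁺/Sn²⁺ couple is reduced (cathode) and Fe²⁺/Fe is oxidized (anode), so E°cell = E°(Sn⁴⁺/Sn²⁺) − E°(Fe²⁺/Fe).
E°(Fe²⁺/Fe) = E°(cathode) − E°cell = +0.16 − (+0.60) = −0.44 V.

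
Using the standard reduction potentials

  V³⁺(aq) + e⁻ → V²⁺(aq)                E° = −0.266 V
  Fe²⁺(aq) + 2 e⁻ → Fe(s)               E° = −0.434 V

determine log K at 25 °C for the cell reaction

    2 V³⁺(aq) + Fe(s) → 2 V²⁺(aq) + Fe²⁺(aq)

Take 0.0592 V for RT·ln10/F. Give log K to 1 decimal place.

The V³⁺/V²⁺ couple is reduced (cathode); E°cell = −0.266 − (−0.434) = +0.168 V with n = 2.
At equilibrium E = 0, so log K = nE°cell / 0.0592 = (2)(+0.168) / 0.0592 = 5.7.

log K = 5.7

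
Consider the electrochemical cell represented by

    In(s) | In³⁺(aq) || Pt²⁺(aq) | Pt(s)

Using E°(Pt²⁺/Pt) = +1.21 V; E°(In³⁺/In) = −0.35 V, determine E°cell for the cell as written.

+1.56 V

By convention the left-hand electrode in cell notation is the anode (oxidation) and the right-hand electrode is the cathode (reduction).
E°cell = E°(right) − E°(left) = +1.21 − (−0.35) = +1.56 V.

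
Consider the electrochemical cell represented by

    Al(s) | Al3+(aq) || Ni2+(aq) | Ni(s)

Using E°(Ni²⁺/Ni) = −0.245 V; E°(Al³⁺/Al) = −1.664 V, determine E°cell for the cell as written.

+1.419 V

By convention the left-hand electrode in cell notation is the anode (oxidation) and the right-hand electrode is the cathode (reduction).
E°cell = E°(right) − E°(left) = −0.245 − (−1.664) = +1.419 V.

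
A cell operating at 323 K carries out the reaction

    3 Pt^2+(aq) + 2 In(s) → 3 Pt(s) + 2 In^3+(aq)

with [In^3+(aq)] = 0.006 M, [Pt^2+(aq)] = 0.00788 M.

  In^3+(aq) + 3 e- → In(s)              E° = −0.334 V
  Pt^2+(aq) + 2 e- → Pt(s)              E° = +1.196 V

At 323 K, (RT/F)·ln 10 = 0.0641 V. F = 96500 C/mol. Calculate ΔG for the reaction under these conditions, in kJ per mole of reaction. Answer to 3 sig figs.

−874 kJ/mol

E°cell = +1.196 − (−0.334) = +1.530 V; the balanced reaction transfers n = 6 electrons.
The reaction quotient is [In^3+(aq)]^2 / [Pt^2+(aq)]^3 = 73.6; by Nernst, E = +1.530 − (0.0641/6)(1.867) = +1.5101 V.
Finally ΔG = −nFE = −(6)(96500 C/mol)(+1.5101 V) = −874 kJ/mol.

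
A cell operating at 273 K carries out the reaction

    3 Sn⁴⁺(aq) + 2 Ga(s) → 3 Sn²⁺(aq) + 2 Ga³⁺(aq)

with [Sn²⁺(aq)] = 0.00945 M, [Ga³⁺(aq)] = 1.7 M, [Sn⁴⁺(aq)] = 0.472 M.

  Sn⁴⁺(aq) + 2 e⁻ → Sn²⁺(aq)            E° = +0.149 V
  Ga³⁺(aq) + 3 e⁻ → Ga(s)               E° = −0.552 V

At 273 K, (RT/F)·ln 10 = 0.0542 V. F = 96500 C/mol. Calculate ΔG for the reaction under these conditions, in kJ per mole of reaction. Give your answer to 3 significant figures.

−430 kJ/mol

E°cell = +0.149 − (−0.552) = +0.701 V; the balanced reaction transfers n = 6 electrons.
Here Q = ([Sn²⁺(aq)]^3·[Ga³⁺(aq)]^2) / [Sn⁴⁺(aq)]^3 = 2.32×10^−5 (log Q = −4.635), giving E = +0.701 − (0.0542/6)·(−4.635) = +0.7429 V.
Then ΔG = −nFE = −6 × 96500 × +0.7429 J/mol = −430 kJ/mol.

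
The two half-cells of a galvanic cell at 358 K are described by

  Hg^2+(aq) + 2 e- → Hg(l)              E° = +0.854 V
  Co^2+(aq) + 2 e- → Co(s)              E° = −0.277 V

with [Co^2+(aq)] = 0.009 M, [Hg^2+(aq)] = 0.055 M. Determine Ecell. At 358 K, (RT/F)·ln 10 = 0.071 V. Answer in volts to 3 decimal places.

Hg²⁺/Hg is reduced (cathode, E° = +0.854 V) and Co²⁺/Co is oxidized (anode).
The standard potential is +0.854 − (−0.277) = +1.131 V and the balanced reaction transfers n = 2 electrons.
The balanced reaction is Hg^2+(aq) + Co(s) → Hg(l) + Co^2+(aq), so Q = [Co^2+(aq)] / [Hg^2+(aq)] = 0.164 and log Q = −0.786.
By the Nernst equation, E = +1.131 − (0.071/2)·(−0.786) = +1.159 V.

+1.159 V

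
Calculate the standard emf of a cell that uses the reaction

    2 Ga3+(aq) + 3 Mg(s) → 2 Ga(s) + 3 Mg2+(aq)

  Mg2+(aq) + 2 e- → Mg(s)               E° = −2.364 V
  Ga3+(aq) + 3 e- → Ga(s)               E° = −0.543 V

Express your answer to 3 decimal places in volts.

Ga3+(aq) gains electrons, so the Ga³⁺/Ga couple is the cathode; the Mg²⁺/Mg couple is the anode.
E°cell = E°(cathode) − E°(anode) = −0.543 − (−2.364) = +1.821 V.
The positive value indicates the reaction is spontaneous as written.

+1.821 V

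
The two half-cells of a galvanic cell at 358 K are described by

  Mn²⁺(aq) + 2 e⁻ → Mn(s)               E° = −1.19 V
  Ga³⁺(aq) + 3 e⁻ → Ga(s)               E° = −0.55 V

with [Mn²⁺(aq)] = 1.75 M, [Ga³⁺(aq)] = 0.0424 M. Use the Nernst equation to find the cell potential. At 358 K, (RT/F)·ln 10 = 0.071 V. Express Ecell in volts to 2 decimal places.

Ga³⁺/Ga is reduced (cathode, E° = −0.55 V) and Mn²⁺/Mn is oxidized (anode).
E°cell = E°cat − E°an = −0.55 − (−1.19) = +0.64 V; n = 6.
The balanced reaction is 2 Ga³⁺(aq) + 3 Mn(s) → 2 Ga(s) + 3 Mn²⁺(aq), so Q = [Mn²⁺(aq)]^3 / [Ga³⁺(aq)]^2 = 2.98×10^3 and log Q = 3.474.
E = E° − (0.071/n)·log Q = +0.64 − (0.071/6)(3.474) = +0.60 V.

+0.60 V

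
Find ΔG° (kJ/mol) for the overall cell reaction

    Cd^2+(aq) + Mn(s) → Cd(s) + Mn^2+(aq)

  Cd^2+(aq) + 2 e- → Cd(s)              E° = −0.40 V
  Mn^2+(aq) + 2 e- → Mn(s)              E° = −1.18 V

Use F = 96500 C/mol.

In the reaction as written Cd^2+(aq) is reduced, so the Cd²⁺/Cd couple is the cathode and Mn²⁺/Mn is the anode.
E°cell = −0.40 − (−1.18) = +0.78 V; balancing electrons gives n = 2.
ΔG° = −nFE°cell = −(2)(96500)(+0.78) J/mol = −151 kJ/mol.

−151 kJ/mol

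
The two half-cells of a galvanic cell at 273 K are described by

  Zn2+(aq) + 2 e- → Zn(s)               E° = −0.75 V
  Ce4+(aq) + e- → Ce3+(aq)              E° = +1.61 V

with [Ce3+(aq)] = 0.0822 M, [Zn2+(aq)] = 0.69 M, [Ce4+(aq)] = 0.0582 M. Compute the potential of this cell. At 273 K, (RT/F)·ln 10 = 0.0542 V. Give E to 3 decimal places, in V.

Ce⁴⁺/Ce³⁺ is reduced (cathode, E° = +1.61 V) and Zn²⁺/Zn is oxidized (anode).
E°cell = +1.61 − (−0.75) = +2.36 V, with n = 2 electrons transferred.
For the overall reaction 2 Ce4+(aq) + Zn(s) → 2 Ce3+(aq) + Zn2+(aq), Q = ([Ce3+(aq)]^2·[Zn2+(aq)]) / [Ce4+(aq)]^2 = 1.38, giving log Q = 0.139.
Applying E = E° − (RT ln10/nF)·log Q gives +2.36 − (0.0542/2)(0.139) = +2.356 V.

+2.356 V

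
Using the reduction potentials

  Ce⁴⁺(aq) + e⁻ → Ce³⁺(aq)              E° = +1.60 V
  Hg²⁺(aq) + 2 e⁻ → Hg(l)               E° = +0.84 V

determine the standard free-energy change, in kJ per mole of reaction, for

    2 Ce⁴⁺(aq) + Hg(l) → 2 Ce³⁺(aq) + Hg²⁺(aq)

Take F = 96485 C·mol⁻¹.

−147 kJ/mol

In the reaction as written Ce⁴⁺(aq) is reduced, so the Ce⁴⁺/Ce³⁺ couple is the cathode and Hg²⁺/Hg is the anode.
E°cell = +1.60 − (+0.84) = +0.76 V; balancing electrons gives n = 2.
ΔG° = −nFE°cell = −(2)(96485)(+0.76) J/mol = −147 kJ/mol.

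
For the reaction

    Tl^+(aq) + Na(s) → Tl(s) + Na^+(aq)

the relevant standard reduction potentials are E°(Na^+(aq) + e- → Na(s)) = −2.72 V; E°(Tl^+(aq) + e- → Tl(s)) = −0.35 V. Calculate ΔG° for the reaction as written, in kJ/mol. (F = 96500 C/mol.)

−229 kJ/mol

In the reaction as written Tl^+(aq) is reduced, so the Tl⁺/Tl couple is the cathode and Na⁺/Na is the anode.
E°cell = −0.35 − (−2.72) = +2.37 V; balancing electrons gives n = 1.
ΔG° = −nFE°cell = −(1)(96500)(+2.37) J/mol = −229 kJ/mol.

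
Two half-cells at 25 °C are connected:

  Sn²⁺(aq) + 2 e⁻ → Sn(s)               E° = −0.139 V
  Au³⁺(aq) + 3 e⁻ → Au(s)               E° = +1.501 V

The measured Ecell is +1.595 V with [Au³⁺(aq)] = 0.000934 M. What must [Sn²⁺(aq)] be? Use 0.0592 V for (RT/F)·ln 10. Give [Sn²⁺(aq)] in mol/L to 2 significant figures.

The Au³⁺/Au couple has the larger reduction potential, so it is the cathode: E°cell = +1.501 − (−0.139) = +1.640 V and n = 6.
From the Nernst equation, log Q = n(E° − E)/0.0592 = 6·(+1.640 − (+1.595))/0.0592 = 4.561.
Balancing electrons gives 2 Au³⁺(aq) + 3 Sn(s) → 2 Au(s) + 3 Sn²⁺(aq); thus Q = [Sn²⁺(aq)]^3 / [Au³⁺(aq)]^2.
Solving for the unknown gives log [Sn²⁺(aq)] = −0.499, so [Sn²⁺(aq)] ≈ 0.32 M.

0.32 M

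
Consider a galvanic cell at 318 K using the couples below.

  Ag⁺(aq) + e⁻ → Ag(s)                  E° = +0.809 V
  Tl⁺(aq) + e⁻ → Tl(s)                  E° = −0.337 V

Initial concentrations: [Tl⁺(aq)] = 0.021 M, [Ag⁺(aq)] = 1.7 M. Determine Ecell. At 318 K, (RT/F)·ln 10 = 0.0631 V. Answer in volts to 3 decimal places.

Since E°(Ag⁺/Ag) > E°(Tl⁺/Tl), Ag⁺/Ag serves as the cathode.
The standard potential is +0.809 − (−0.337) = +1.146 V and the balanced reaction transfers n = 1 electron.
For the overall reaction Ag⁺(aq) + Tl(s) → Ag(s) + Tl⁺(aq), Q = [Tl⁺(aq)] / [Ag⁺(aq)] = 0.0124, giving log Q = −1.908.
By the Nernst equation, E = +1.146 − (0.0631/1)·(−1.908) = +1.266 V.

+1.266 V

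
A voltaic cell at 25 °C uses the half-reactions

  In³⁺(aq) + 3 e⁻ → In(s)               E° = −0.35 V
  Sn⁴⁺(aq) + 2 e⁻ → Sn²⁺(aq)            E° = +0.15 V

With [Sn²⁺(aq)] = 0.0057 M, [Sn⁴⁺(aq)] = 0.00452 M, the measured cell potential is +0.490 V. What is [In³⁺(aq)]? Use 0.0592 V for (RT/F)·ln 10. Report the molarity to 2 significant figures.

2.3 M

The Sn⁴⁺/Sn²⁺ couple has the larger reduction potential, so it is the cathode: E°cell = +0.15 − (−0.35) = +0.50 V and n = 6.
Since E = E° − (0.0592/n)·log Q, log Q = n(E° − E)/0.0592 = 1.014.
The balanced reaction is 3 Sn⁴⁺(aq) + 2 In(s) → 3 Sn²⁺(aq) + 2 In³⁺(aq), so Q = ([Sn²⁺(aq)]^3·[In³⁺(aq)]^2) / [Sn⁴⁺(aq)]^3.
Solving for the unknown gives log [In³⁺(aq)] = 0.356, so [In³⁺(aq)] ≈ 2.3 M.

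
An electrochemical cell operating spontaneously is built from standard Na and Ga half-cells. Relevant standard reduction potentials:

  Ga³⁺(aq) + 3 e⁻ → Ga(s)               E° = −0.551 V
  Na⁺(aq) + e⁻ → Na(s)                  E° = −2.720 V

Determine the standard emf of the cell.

The Ga³⁺/Ga couple has the higher E°, so Ga ion is reduced (cathode) and Na is oxidized (anode).
E°cell = E°(cathode) − E°(anode) = −0.551 − (−2.720) = +2.169 V.

+2.169 V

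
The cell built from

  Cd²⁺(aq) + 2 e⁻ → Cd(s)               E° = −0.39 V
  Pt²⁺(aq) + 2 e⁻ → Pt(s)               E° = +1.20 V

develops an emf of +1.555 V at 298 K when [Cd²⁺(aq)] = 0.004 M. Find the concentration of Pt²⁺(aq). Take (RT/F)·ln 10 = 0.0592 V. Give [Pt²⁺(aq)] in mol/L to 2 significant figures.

Pt²⁺/Pt is the cathode (higher E°); E°cell = +1.20 − (−0.39) = +1.59 V with n = 2.
From the Nernst equation, log Q = n(E° − E)/0.0592 = 2·(+1.59 − (+1.555))/0.0592 = 1.182.
Balancing electrons gives Pt²⁺(aq) + Cd(s) → Pt(s) + Cd²⁺(aq); thus Q = [Cd²⁺(aq)] / [Pt²⁺(aq)].
Substituting the known concentrations and solving, log [Pt²⁺(aq)] = −3.580 and [Pt²⁺(aq)] = 0.00026 M.

0.00026 M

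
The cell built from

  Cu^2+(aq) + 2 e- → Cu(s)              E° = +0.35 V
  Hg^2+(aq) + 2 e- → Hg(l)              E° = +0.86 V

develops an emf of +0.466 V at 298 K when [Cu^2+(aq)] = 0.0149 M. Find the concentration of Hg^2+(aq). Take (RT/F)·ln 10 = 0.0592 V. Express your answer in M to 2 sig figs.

0.00049 M

The Hg²⁺/Hg couple has the larger reduction potential, so it is the cathode: E°cell = +0.86 − (+0.35) = +0.51 V and n = 2.
Rearranging E = E° − (0.0592/n)·log Q gives log Q = 2(+0.51 − (+0.466))/0.0592 = 1.486.
The balanced reaction is Hg^2+(aq) + Cu(s) → Hg(l) + Cu^2+(aq), so Q = [Cu^2+(aq)] / [Hg^2+(aq)].
Solving for the unknown gives log [Hg^2+(aq)] = −3.313, so [Hg^2+(aq)] ≈ 0.00049 M.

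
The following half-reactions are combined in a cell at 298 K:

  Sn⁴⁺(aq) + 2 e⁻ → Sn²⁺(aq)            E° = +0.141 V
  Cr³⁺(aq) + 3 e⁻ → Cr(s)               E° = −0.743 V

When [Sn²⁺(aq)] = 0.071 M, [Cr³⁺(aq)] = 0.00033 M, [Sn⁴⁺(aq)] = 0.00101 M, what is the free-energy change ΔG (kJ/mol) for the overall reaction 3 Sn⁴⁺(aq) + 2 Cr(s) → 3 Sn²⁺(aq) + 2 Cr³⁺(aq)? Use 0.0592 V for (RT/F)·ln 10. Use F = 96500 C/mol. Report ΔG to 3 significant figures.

With Sn⁴⁺/Sn²⁺ reduced at the cathode, E°cell = +0.141 − (−0.743) = +0.884 V and n = 6.
Here Q = ([Sn²⁺(aq)]^3·[Cr³⁺(aq)]^2) / [Sn⁴⁺(aq)]^3 = 0.0378 (log Q = −1.422), giving E = +0.884 − (0.0592/6)·(−1.422) = +0.8980 V.
ΔG = −nFE = −(6)(96500)(+0.8980) J/mol = −520 kJ/mol.

−520 kJ/mol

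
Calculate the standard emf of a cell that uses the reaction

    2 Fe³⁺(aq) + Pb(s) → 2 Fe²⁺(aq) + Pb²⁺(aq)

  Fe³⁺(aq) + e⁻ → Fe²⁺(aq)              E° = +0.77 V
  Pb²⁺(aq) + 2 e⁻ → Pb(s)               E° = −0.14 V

In the reaction as written, Fe³⁺(aq) is reduced (cathode) and Pb²⁺(aq) is produced by oxidation at the anode.
E°cell = E°(cathode) − E°(anode) = +0.77 − (−0.14) = +0.91 V.

+0.91 V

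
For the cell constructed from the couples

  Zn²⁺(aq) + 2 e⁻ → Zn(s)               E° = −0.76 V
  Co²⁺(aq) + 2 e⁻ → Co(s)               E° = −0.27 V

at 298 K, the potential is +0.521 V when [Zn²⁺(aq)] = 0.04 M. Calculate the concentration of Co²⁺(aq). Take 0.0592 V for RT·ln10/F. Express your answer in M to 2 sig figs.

0.45 M

Co²⁺/Co is the cathode (higher E°); E°cell = −0.27 − (−0.76) = +0.49 V with n = 2.
From the Nernst equation, log Q = n(E° − E)/0.0592 = 2·(+0.49 − (+0.521))/0.0592 = −1.047.
Balancing electrons gives Co²⁺(aq) + Zn(s) → Co(s) + Zn²⁺(aq); thus Q = [Zn²⁺(aq)] / [Co²⁺(aq)].
Isolating [Co²⁺(aq)] in Q = 10^{−1.047} yields log [Co²⁺(aq)] = −0.351, i.e. 0.45 M.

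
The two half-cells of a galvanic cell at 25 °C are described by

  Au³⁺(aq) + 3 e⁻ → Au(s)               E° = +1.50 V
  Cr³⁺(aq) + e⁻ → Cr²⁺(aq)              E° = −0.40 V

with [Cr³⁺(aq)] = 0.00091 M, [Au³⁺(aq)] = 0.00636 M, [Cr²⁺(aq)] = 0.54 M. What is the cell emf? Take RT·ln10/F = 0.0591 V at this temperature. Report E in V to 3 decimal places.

Since E°(Au³⁺/Au) > E°(Cr³⁺/Cr²⁺), Au³⁺/Au serves as the cathode.
The standard potential is +1.50 − (−0.40) = +1.90 V and the balanced reaction transfers n = 3 electrons.
Balancing gives Au³⁺(aq) + 3 Cr²⁺(aq) → Au(s) + 3 Cr³⁺(aq); hence Q = [Cr³⁺(aq)]^3 / ([Au³⁺(aq)]·[Cr²⁺(aq)]^3) = 7.52×10^−7 (log Q = −6.124).
Applying E = E° − (RT ln10/nF)·log Q gives +1.90 − (0.0591/3)(−6.124) = +2.021 V.

+2.021 V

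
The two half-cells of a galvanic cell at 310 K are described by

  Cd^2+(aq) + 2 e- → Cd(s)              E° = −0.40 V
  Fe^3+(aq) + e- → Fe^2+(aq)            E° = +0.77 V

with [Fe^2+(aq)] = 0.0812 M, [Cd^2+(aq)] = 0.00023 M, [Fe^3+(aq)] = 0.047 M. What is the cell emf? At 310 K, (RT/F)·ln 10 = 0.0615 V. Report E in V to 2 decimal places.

Since E°(Fe³⁺/Fe²⁺) > E°(Cd²⁺/Cd), Fe³⁺/Fe²⁺ serves as the cathode.
E°cell = E°cat − E°an = +0.77 − (−0.40) = +1.17 V; n = 2.
For the overall reaction 2 Fe^3+(aq) + Cd(s) → 2 Fe^2+(aq) + Cd^2+(aq), Q = ([Fe^2+(aq)]^2·[Cd^2+(aq)]) / [Fe^3+(aq)]^2 = 0.000687, giving log Q = −3.163.
E = E° − (0.0615/n)·log Q = +1.17 − (0.0615/2)(−3.163) = +1.27 V.

+1.27 V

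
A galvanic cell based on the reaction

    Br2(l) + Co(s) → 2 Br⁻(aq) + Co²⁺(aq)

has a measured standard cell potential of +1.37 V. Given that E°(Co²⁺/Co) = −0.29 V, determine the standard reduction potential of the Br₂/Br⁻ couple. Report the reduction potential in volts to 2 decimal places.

In the reaction as written the Br₂/Br⁻ couple is reduced (cathode) and Co²⁺/Co is oxidized (anode), so E°cell = E°(Br₂/Br⁻) − E°(Co²⁺/Co).
E°(Br₂/Br⁻) = E°cell + E°(anode) = +1.37 + (−0.29) = +1.08 V.

+1.08 V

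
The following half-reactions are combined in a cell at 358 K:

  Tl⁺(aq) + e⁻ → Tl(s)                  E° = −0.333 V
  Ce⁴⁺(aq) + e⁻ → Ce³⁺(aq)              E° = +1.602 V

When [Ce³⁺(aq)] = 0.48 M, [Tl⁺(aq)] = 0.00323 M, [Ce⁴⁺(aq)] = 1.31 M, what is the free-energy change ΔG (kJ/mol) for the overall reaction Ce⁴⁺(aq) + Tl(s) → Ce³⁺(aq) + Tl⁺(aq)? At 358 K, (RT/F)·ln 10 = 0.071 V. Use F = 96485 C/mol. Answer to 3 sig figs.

−207 kJ/mol

With Ce⁴⁺/Ce³⁺ reduced at the cathode, E°cell = +1.602 − (−0.333) = +1.935 V and n = 1.
Q = ([Ce³⁺(aq)]·[Tl⁺(aq)]) / [Ce⁴⁺(aq)] = 0.00118, so log Q = −2.927 and E = +1.935 − (0.071/1)(−2.927) = +2.1428 V.
ΔG = −nFE = −(1)(96485)(+2.1428) J/mol = −207 kJ/mol.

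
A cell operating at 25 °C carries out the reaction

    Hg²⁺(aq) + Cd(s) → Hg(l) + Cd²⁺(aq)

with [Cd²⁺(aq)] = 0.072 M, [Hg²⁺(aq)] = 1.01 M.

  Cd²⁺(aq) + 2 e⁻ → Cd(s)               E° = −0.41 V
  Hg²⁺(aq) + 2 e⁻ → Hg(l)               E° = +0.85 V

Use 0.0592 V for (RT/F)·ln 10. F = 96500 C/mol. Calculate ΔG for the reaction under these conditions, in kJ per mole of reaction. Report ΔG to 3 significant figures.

The standard cell potential is +0.85 − (−0.41) = +1.26 V, with n = 2 electrons in the balanced equation.
Here Q = [Cd²⁺(aq)] / [Hg²⁺(aq)] = 0.0713 (log Q = −1.147), giving E = +1.26 − (0.0592/2)·(−1.147) = +1.2940 V.
ΔG = −nFE = −(2)(96500)(+1.2940) J/mol = −250 kJ/mol.

−250 kJ/mol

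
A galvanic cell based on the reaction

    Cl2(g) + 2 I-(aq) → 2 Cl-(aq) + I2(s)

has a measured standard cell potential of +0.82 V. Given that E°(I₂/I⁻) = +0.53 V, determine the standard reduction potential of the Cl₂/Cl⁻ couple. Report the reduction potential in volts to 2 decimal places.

+1.35 V

In the reaction as written the Cl₂/Cl⁻ couple is reduced (cathode) and I₂/I⁻ is oxidized (anode), so E°cell = E°(Cl₂/Cl⁻) − E°(I₂/I⁻).
E°(Cl₂/Cl⁻) = E°cell + E°(anode) = +0.82 + (+0.53) = +1.35 V.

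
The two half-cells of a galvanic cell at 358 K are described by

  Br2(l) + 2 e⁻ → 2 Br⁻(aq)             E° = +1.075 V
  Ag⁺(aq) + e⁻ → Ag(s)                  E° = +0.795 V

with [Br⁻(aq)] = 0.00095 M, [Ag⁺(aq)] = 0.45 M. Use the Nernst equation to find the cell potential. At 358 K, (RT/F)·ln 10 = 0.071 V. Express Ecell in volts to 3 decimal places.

Since E°(Br₂/Br⁻) > E°(Ag⁺/Ag), Br₂/Br⁻ serves as the cathode.
E°cell = E°cat − E°an = +1.075 − (+0.795) = +0.280 V; n = 2.
The balanced reaction is Br2(l) + 2 Ag(s) → 2 Br⁻(aq) + 2 Ag⁺(aq), so Q = [Br⁻(aq)]^2·[Ag⁺(aq)]^2 = 1.83×10^−7 and log Q = −6.738.
Applying E = E° − (RT ln10/nF)·log Q gives +0.280 − (0.071/2)(−6.738) = +0.519 V.

+0.519 V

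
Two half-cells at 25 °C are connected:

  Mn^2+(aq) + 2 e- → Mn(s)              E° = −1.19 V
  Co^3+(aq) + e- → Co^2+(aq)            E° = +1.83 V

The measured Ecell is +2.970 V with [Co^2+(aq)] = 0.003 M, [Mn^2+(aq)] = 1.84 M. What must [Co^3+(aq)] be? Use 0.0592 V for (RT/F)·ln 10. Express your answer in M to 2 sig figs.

0.00058 M

Co³⁺/Co²⁺ is the cathode (higher E°); E°cell = +1.83 − (−1.19) = +3.02 V with n = 2.
Rearranging E = E° − (0.0592/n)·log Q gives log Q = 2(+3.02 − (+2.970))/0.0592 = 1.689.
The balanced reaction is 2 Co^3+(aq) + Mn(s) → 2 Co^2+(aq) + Mn^2+(aq), so Q = ([Co^2+(aq)]^2·[Mn^2+(aq)]) / [Co^3+(aq)]^2.
Isolating [Co^3+(aq)] in Q = 10^{1.689} yields log [Co^3+(aq)] = −3.235, i.e. 0.00058 M.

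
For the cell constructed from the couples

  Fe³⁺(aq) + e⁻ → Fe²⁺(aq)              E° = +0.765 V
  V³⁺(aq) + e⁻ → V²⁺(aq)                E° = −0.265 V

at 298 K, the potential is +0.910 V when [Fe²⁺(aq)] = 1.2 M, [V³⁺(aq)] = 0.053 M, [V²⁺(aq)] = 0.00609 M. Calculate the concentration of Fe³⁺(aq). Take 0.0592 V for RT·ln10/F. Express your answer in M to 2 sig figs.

0.098 M

With Fe³⁺/Fe²⁺ at the cathode and V³⁺/V²⁺ at the anode, E°cell = +0.765 − (−0.265) = +1.030 V (n = 1).
Since E = E° − (0.0592/n)·log Q, log Q = n(E° − E)/0.0592 = 2.027.
The balanced reaction is Fe³⁺(aq) + V²⁺(aq) → Fe²⁺(aq) + V³⁺(aq), so Q = ([Fe²⁺(aq)]·[V³⁺(aq)]) / ([Fe³⁺(aq)]·[V²⁺(aq)]).
Solving for the unknown gives log [Fe³⁺(aq)] = −1.008, so [Fe³⁺(aq)] ≈ 0.098 M.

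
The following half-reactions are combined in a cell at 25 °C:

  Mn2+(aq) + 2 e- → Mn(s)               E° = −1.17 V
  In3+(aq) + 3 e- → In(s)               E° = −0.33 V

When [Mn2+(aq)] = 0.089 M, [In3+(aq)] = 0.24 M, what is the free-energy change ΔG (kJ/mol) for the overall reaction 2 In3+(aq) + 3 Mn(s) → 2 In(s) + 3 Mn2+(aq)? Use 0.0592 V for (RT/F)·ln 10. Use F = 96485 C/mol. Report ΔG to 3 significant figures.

With In³⁺/In reduced at the cathode, E°cell = −0.33 − (−1.17) = +0.84 V and n = 6.
Here Q = [Mn2+(aq)]^3 / [In3+(aq)]^2 = 0.0122 (log Q = −1.912), giving E = +0.84 − (0.0592/6)·(−1.912) = +0.8589 V.
ΔG = −nFE = −(6)(96485)(+0.8589) J/mol = −497 kJ/mol.

−497 kJ/mol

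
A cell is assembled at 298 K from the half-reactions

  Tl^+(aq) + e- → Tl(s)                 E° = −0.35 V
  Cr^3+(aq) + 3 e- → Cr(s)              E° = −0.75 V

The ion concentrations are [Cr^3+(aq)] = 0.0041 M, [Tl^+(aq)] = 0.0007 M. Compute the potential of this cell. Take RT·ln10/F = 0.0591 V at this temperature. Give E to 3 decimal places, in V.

+0.261 V

Tl⁺/Tl is reduced (cathode, E° = −0.35 V) and Cr³⁺/Cr is oxidized (anode).
E°cell = E°cat − E°an = −0.35 − (−0.75) = +0.40 V; n = 3.
The balanced reaction is 3 Tl^+(aq) + Cr(s) → 3 Tl(s) + Cr^3+(aq), so Q = [Cr^3+(aq)] / [Tl^+(aq)]^3 = 1.2×10^7 and log Q = 7.077.
E = E° − (0.0591/n)·log Q = +0.40 − (0.0591/3)(7.077) = +0.261 V.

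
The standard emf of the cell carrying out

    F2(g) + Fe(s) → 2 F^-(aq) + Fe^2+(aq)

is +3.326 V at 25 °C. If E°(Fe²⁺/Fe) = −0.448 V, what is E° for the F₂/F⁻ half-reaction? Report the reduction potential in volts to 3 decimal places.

In the reaction as written the F₂/F⁻ couple is reduced (cathode) and Fe²⁺/Fe is oxidized (anode), so E°cell = E°(F₂/F⁻) − E°(Fe²⁺/Fe).
E°(F₂/F⁻) = E°cell + E°(anode) = +3.326 + (−0.448) = +2.878 V.

+2.878 V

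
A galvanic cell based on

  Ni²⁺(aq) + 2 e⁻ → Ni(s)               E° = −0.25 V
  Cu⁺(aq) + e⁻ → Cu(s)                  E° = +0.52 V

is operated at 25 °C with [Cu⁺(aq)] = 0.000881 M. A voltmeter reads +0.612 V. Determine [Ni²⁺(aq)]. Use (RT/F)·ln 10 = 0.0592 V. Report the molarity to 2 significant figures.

0.17 M

The Cu⁺/Cu couple has the larger reduction potential, so it is the cathode: E°cell = +0.52 − (−0.25) = +0.77 V and n = 2.
Rearranging E = E° − (0.0592/n)·log Q gives log Q = 2(+0.77 − (+0.612))/0.0592 = 5.338.
For 2 Cu⁺(aq) + Ni(s) → 2 Cu(s) + Ni²⁺(aq), the reaction quotient is Q = [Ni²⁺(aq)] / [Cu⁺(aq)]^2.
Substituting the known concentrations and solving, log [Ni²⁺(aq)] = −0.772 and [Ni²⁺(aq)] = 0.17 M.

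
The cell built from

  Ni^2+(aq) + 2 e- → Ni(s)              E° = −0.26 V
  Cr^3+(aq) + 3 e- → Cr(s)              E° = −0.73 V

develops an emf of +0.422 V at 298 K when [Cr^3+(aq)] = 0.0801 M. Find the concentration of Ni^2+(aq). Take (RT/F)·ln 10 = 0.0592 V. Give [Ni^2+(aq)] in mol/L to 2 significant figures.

0.0044 M

Ni²⁺/Ni is the cathode (higher E°); E°cell = −0.26 − (−0.73) = +0.47 V with n = 6.
From the Nernst equation, log Q = n(E° − E)/0.0592 = 6·(+0.47 − (+0.422))/0.0592 = 4.865.
For 3 Ni^2+(aq) + 2 Cr(s) → 3 Ni(s) + 2 Cr^3+(aq), the reaction quotient is Q = [Cr^3+(aq)]^2 / [Ni^2+(aq)]^3.
Solving for the unknown gives log [Ni^2+(aq)] = −2.353, so [Ni^2+(aq)] ≈ 0.0044 M.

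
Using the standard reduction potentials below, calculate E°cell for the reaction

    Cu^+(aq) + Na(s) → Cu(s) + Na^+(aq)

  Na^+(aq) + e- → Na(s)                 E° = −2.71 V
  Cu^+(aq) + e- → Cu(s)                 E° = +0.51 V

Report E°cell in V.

+3.22 V

In the reaction as written, Cu^+(aq) is reduced (cathode) and Na^+(aq) is produced by oxidation at the anode.
E°cell = E°(cathode) − E°(anode) = +0.51 − (−2.71) = +3.22 V.
The positive value indicates the reaction is spontaneous as written.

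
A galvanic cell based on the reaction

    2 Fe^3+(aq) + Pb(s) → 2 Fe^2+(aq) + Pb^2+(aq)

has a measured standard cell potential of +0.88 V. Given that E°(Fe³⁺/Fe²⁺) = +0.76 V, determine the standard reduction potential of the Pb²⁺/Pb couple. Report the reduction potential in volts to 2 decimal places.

In the reaction as written the Fe³⁺/Fe²⁺ couple is reduced (cathode) and Pb²⁺/Pb is oxidized (anode), so E°cell = E°(Fe³⁺/Fe²⁺) − E°(Pb²⁺/Pb).
E°(Pb²⁺/Pb) = E°(cathode) − E°cell = +0.76 − (+0.88) = −0.12 V.

−0.12 V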